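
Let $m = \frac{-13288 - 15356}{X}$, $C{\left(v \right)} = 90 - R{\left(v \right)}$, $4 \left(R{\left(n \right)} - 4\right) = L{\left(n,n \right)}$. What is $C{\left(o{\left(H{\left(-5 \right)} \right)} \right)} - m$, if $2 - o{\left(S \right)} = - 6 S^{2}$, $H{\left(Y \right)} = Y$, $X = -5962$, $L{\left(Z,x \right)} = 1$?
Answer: $\frac{87745}{1084} \approx 80.946$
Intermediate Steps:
$R{\left(n \right)} = \frac{17}{4}$ ($R{\left(n \right)} = 4 + \frac{1}{4} \cdot 1 = 4 + \frac{1}{4} = \frac{17}{4}$)
$o{\left(S \right)} = 2 + 6 S^{2}$ ($o{\left(S \right)} = 2 - - 6 S^{2} = 2 + 6 S^{2}$)
$C{\left(v \right)} = \frac{343}{4}$ ($C{\left(v \right)} = 90 - \frac{17}{4} = \frac{343}{4}$)
$m = \frac{1302}{271}$ ($m = \frac{-13288 - 15356}{-5962} = \left(-28644\right) \left(- \frac{1}{5962}\right) = \frac{1302}{271} \approx 4.8044$)
$C{\left(o{\left(H{\left(-5 \right)} \right)} \right)} - m = \frac{343}{4} - \frac{1302}{271} = \frac{87745}{1084}$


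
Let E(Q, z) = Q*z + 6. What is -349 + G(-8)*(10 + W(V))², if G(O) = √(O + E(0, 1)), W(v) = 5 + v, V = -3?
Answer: -349 + 144*I*√2 ≈ -349.0 + 203.65*I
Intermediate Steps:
E(Q, z) = 6 + Q*z
G(O) = √(6 + O) (G(O) = √(O + (6 + 0*1)) = √(O + (6 + 0)) = √(O + 6) = √(6 + O))
-349 + G(-8)*(10 + W(V))² = -349 + √(6 - 8)*(10 + (5 - 3))² = -349 + √(-2)*(10 + 2)² = -349 + (I*√2)*12² = -349 + (I*√2)*144 = -349 + 144*I*√2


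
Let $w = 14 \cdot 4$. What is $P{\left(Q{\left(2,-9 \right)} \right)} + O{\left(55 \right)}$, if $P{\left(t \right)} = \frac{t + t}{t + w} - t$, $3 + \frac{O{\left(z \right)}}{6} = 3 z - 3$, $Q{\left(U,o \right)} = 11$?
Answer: $\frac{63203}{67} \approx 943.33$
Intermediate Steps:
$w = 56$
$O{\left(z \right)} = -36 + 18 z$ ($O{\left(z \right)} = -18 + 6 \left(3 z - 3\right) = -18 + 6 \left(-3 + 3 z\right) = -18 + \left(-18 + 18 z\right) = -36 + 18 z$)
$P{\left(t \right)} = - t + \frac{2 t}{56 + t}$ ($P{\left(t \right)} = \frac{t + t}{t + 56} - t = \frac{2 t}{56 + t} - t = - t + \frac{2 t}{56 + t}$)
$P{\left(Q{\left(2,-9 \right)} \right)} + O{\left(55 \right)} = \left(-1\right) 11 \frac{1}{56 + 11} \left(54 + 11\right) + \left(-36 + 18 \cdot 55\right) = \left(-1\right) 11 \cdot \frac{1}{67} \cdot 65 + \left(-36 + 990\right) = \left(-1\right) 11 \cdot \frac{1}{67} \cdot 65 + 954 = - \frac{715}{67} + 954 = \frac{63203}{67}$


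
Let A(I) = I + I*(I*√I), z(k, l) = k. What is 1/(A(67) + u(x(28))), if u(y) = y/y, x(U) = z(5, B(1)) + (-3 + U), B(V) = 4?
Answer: -68/1350120483 + 4489*√67/1350120483 ≈ 2.7165e-5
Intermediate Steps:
x(U) = 2 + U (x(U) = 5 + (-3 + U) = 2 + U)
A(I) = I + I^(5/2) (A(I) = I + I*I^(3/2) = I + I^(5/2))
u(y) = 1
1/(A(67) + u(x(28))) = 1/((67 + 67^(5/2)) + 1) = 1/((67 + 4489*√67) + 1) = 1/(68 + 4489*√67)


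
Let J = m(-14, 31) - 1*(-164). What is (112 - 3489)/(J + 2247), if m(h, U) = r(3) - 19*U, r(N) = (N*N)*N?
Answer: -3377/1849 ≈ -1.8264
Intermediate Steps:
r(N) = N³ (r(N) = N²*N = N³)
m(h, U) = 27 - 19*U (m(h, U) = 3³ - 19*U = 27 - 19*U)
J = -398 (J = (27 - 19*31) - 1*(-164) = (27 - 589) + 164 = -562 + 164 = -398)
(112 - 3489)/(J + 2247) = (112 - 3489)/(-398 + 2247) = -3377/1849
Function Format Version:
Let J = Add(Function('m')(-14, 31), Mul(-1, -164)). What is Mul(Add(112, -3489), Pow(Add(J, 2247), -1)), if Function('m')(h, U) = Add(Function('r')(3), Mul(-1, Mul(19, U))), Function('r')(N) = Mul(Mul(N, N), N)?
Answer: Rational(-3377, 1849) ≈ -1.8264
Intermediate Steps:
Function('r')(N) = Pow(N, 3) (Function('r')(N) = Mul(Pow(N, 2), N) = Pow(N, 3))
Function('m')(h, U) = Add(27, Mul(-19, U)) (Function('m')(h, U) = Add(Pow(3, 3), Mul(-1, Mul(19, U))) = Add(27, Mul(-19, U)))
J = -398 (J = Add(Add(27, Mul(-19, 31)), Mul(-1, -164)) = Add(Add(27, -589), 164) = Add(-562, 164) = -398)
Mul(Add(112, -3489), Pow(Add(J, 2247), -1)) = Mul(Add(112, -3489), Pow(Add(-398, 2247), -1)) = Mul(-3377, Pow(1849, -1)) = Mul(-3377, Rational(1, 1849)) = Rational(-3377, 1849)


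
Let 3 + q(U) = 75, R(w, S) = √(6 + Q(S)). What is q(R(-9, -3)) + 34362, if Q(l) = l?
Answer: 34434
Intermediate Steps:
R(w, S) = √(6 + S)
q(U) = 72 (q(U) = -3 + 75 = 72)
q(R(-9, -3)) + 34362 = 72 + 34362 = 34434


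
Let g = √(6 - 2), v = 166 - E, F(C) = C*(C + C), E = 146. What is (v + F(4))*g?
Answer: 104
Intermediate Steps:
F(C) = 2*C² (F(C) = C*(2*C) = 2*C²)
v = 20 (v = 166 - 1*146 = 166 - 146 = 20)
g = 2 (g = √4 = 2)
(v + F(4))*g = (20 + 2*4²)*2 = (20 + 2*16)*2 = (20 + 32)*2 = 52*2 = 104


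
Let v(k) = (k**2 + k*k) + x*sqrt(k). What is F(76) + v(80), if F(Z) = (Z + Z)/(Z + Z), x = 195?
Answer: 12801 + 780*sqrt(5) ≈ 14545.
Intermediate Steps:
F(Z) = 1 (F(Z) = (2*Z)/((2*Z)) = (2*Z)*(1/(2*Z)) = 1)
v(k) = 2*k**2 + 195*sqrt(k) (v(k) = (k**2 + k*k) + 195*sqrt(k) = (k**2 + k**2) + 195*sqrt(k) = 2*k**2 + 195*sqrt(k))
F(76) + v(80) = 1 + (2*80**2 + 195*sqrt(80)) = 1 + (2*6400 + 195*(4*sqrt(5))) = 1 + (12800 + 780*sqrt(5)) = 12801 + 780*sqrt(5)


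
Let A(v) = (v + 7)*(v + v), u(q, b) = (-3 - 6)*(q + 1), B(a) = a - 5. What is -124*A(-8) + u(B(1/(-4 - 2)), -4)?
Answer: -3893/2 ≈ -1946.5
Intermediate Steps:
B(a) = -5 + a
u(q, b) = -9 - 9*q (u(q, b) = -9*(1 + q) = -9 - 9*q)
A(v) = 2*v*(7 + v) (A(v) = (7 + v)*(2*v) = 2*v*(7 + v))
-124*A(-8) + u(B(1/(-4 - 2)), -4) = -248*(-8)*(7 - 8) + (-9 - 9*(-5 + 1/(-4 - 2))) = -248*(-8)*(-1) + (-9 - 9*(-5 + 1/(-6))) = -124*16 + (-9 - 9*(-5 - ⅙)) = -1984 + (-9 - 9*(-31/6)) = -1984 + (-9 + 93/2) = -1984 + 75/2 = -3893/2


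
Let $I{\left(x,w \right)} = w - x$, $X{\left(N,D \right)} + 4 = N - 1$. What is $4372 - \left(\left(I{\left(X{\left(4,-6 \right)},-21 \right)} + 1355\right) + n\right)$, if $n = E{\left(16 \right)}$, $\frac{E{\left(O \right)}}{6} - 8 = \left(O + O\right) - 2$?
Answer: $2809$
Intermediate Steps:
$E{\left(O \right)} = 36 + 12 O$ ($E{\left(O \right)} = 48 + 6 \left(\left(O + O\right) - 2\right) = 48 + 6 \left(2 O - 2\right) = 48 + 6 \left(-2 + 2 O\right) = 48 + \left(-12 + 12 O\right) = 36 + 12 O$)
$X{\left(N,D \right)} = -5 + N$ ($X{\left(N,D \right)} = -4 + \left(N - 1\right) = -4 + \left(-1 + N\right) = -5 + N$)
$n = 228$ ($n = 36 + 12 \cdot 16 = 36 + 192 = 228$)
$4372 - \left(\left(I{\left(X{\left(4,-6 \right)},-21 \right)} + 1355\right) + n\right) = 4372 - \left(\left(\left(-21 - \left(-5 + 4\right)\right) + 1355\right) + 228\right) = 4372 - \left(\left(\left(-21 - -1\right) + 1355\right) + 228\right) = 4372 - \left(\left(\left(-21 + 1\right) + 1355\right) + 228\right) = 4372 - \left(\left(-20 + 1355\right) + 228\right) = 4372 - \left(1335 + 228\right) = 4372 - 1563 = 2809$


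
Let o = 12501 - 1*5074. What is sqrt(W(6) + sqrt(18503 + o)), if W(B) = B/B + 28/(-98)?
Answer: sqrt(35 + 49*sqrt(25930))/7 ≈ 12.718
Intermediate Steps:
o = 7427 (o = 12501 - 5074 = 7427)
W(B) = 5/7 (W(B) = 1 + 28*(-1/98) = 1 - 2/7 = 5/7)
sqrt(W(6) + sqrt(18503 + o)) = sqrt(5/7 + sqrt(18503 + 7427)) = sqrt(5/7 + sqrt(25930))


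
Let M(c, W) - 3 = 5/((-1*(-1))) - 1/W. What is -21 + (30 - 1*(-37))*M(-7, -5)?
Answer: 2642/5 ≈ 528.40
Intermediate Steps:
M(c, W) = 8 - 1/W (M(c, W) = 3 + (5/((-1*(-1))) - 1/W) = 3 + (5/1 - 1/W) = 3 + (5*1 - 1/W) = 3 + (5 - 1/W) = 8 - 1/W)
-21 + (30 - 1*(-37))*M(-7, -5) = -21 + (30 - 1*(-37))*(8 - 1/(-5)) = -21 + (30 + 37)*(8 - 1*(-⅕)) = -21 + 67*(8 + ⅕) = -21 + 67*(41/5) = -21 + 2747/5 = 2642/5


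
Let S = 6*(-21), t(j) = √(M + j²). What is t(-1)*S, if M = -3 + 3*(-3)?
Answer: -126*I*√11 ≈ -417.89*I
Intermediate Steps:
M = -12 (M = -3 - 9 = -12)
t(j) = √(-12 + j²)
S = -126
t(-1)*S = √(-12 + (-1)²)*(-126) = √(-12 + 1)*(-126) = √(-11)*(-126) = (I*√11)*(-126) = -126*I*√11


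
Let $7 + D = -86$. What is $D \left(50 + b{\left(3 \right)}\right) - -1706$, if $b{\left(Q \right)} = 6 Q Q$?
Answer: $-7966$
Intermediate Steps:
$b{\left(Q \right)} = 6 Q^{2}$
$D = -93$ ($D = -7 - 86 = -93$)
$D \left(50 + b{\left(3 \right)}\right) - -1706 = - 93 \left(50 + 6 \cdot 3^{2}\right) - -1706 = - 93 \left(50 + 6 \cdot 9\right) + 1706 = - 93 \left(50 + 54\right) + 1706 = \left(-93\right) 104 + 1706 = -9672 + 1706 = -7966$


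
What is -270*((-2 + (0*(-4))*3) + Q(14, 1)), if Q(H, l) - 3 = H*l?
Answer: -4050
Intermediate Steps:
Q(H, l) = 3 + H*l
-270*((-2 + (0*(-4))*3) + Q(14, 1)) = -270*((-2 + (0*(-4))*3) + (3 + 14*1)) = -270*((-2 + 0*3) + (3 + 14)) = -270*((-2 + 0) + 17) = -270*(-2 + 17) = -270*15 = -4050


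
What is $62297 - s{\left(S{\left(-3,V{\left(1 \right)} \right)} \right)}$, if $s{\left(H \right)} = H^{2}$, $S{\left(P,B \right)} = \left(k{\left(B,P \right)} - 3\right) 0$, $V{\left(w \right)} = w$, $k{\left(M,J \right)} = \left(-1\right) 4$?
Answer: $62297$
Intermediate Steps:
$k{\left(M,J \right)} = -4$
$S{\left(P,B \right)} = 0$ ($S{\left(P,B \right)} = \left(-4 - 3\right) 0 = \left(-7\right) 0 = 0$)
$62297 - s{\left(S{\left(-3,V{\left(1 \right)} \right)} \right)} = 62297 - 0^{2} = 62297 - 0 = 62297 + 0 = 62297$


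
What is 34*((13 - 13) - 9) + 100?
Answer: -206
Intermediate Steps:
34*((13 - 13) - 9) + 100 = 34*(0 - 9) + 100 = 34*(-9) + 100 = -306 + 100 = -206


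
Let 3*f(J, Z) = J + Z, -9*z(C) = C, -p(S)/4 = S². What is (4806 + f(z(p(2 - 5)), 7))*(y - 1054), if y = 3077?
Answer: 29189867/3 ≈ 9.7300e+6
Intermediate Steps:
p(S) = -4*S²
z(C) = -C/9
f(J, Z) = J/3 + Z/3 (f(J, Z) = (J + Z)/3 = J/3 + Z/3)
(4806 + f(z(p(2 - 5)), 7))*(y - 1054) = (4806 + ((-(-4)*(2 - 5)²/9)/3 + (⅓)*7))*(3077 - 1054) = (4806 + ((-(-4)*(-3)²/9)/3 + 7/3))*2023 = (4806 + ((-(-4)*9/9)/3 + 7/3))*2023 = (4806 + ((-⅑*(-36))/3 + 7/3))*2023 = (4806 + ((⅓)*4 + 7/3))*2023 = (4806 + (4/3 + 7/3))*2023 = (4806 + 11/3)*2023 = (14429/3)*2023 = 29189867/3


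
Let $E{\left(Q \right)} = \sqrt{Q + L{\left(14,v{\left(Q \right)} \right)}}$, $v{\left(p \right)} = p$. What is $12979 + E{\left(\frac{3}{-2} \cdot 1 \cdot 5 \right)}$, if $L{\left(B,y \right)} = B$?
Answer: $12979 + \frac{\sqrt{26}}{2} \approx 12982.0$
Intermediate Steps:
$E{\left(Q \right)} = \sqrt{14 + Q}$ ($E{\left(Q \right)} = \sqrt{Q + 14} = \sqrt{14 + Q}$)
$12979 + E{\left(\frac{3}{-2} \cdot 1 \cdot 5 \right)} = 12979 + \sqrt{14 + \frac{3}{-2} \cdot 1 \cdot 5} = 12979 + \sqrt{14 + 3 \left(- \frac{1}{2}\right) 1 \cdot 5} = 12979 + \sqrt{14 + \left(- \frac{3}{2}\right) 1 \cdot 5} = 12979 + \sqrt{14 - \frac{15}{2}} = 12979 + \sqrt{\frac{13}{2}} = 12979 + \frac{\sqrt{26}}{2}$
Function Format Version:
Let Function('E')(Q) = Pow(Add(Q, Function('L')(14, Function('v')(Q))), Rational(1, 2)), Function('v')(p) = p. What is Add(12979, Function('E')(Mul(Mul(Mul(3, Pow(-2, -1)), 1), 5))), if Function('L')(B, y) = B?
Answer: Add(12979, Mul(Rational(1, 2), Pow(26, Rational(1, 2)))) ≈ 12982.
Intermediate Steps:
Function('E')(Q) = Pow(Add(14, Q), Rational(1, 2)) (Function('E')(Q) = Pow(Add(Q, 14), Rational(1, 2)) = Pow(Add(14, Q), Rational(1, 2)))
Add(12979, Function('E')(Mul(Mul(Mul(3, Pow(-2, -1)), 1), 5))) = Add(12979, Pow(Add(14, Mul(Mul(Mul(3, Pow(-2, -1)), 1), 5)), Rational(1, 2))) = Add(12979, Pow(Add(14, Mul(Mul(Mul(3, Rational(-1, 2)), 1), 5)), Rational(1, 2))) = Add(12979, Pow(Add(14, Mul(Mul(Rational(-3, 2), 1), 5)), Rational(1, 2))) = Add(12979, Pow(Add(14, Mul(Rational(-3, 2), 5)), Rational(1, 2))) = Add(12979, Pow(Add(14, Rational(-15, 2)), Rational(1, 2))) = Add(12979, Pow(Rational(13, 2), Rational(1, 2))) = Add(12979, Mul(Rational(1, 2), Pow(26, Rational(1, 2))))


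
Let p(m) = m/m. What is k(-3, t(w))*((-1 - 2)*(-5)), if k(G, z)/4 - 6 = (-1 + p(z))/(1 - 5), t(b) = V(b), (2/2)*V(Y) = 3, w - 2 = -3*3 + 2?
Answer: 360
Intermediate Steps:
w = -5 (w = 2 + (-3*3 + 2) = 2 + (-9 + 2) = 2 - 7 = -5)
V(Y) = 3
p(m) = 1
t(b) = 3
k(G, z) = 24 (k(G, z) = 24 + 4*((-1 + 1)/(1 - 5)) = 24 + 4*(0/(-4)) = 24 + 4*(0*(-¼)) = 24 + 4*0 = 24 + 0 = 24)
k(-3, t(w))*((-1 - 2)*(-5)) = 24*((-1 - 2)*(-5)) = 24*(-3*(-5)) = 24*15 = 360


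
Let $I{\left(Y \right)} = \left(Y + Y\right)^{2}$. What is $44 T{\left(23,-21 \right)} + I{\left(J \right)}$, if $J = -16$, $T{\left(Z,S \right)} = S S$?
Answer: $20428$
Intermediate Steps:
$T{\left(Z,S \right)} = S^{2}$
$I{\left(Y \right)} = 4 Y^{2}$ ($I{\left(Y \right)} = \left(2 Y\right)^{2} = 4 Y^{2}$)
$44 T{\left(23,-21 \right)} + I{\left(J \right)} = 44 \left(-21\right)^{2} + 4 \left(-16\right)^{2} = 44 \cdot 441 + 4 \cdot 256 = 19404 + 1024 = 20428$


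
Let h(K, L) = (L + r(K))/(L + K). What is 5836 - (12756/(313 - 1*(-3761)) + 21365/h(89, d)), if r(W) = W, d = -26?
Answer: -10546317/679 ≈ -15532.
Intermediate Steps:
h(K, L) = 1 (h(K, L) = (L + K)/(L + K) = (K + L)/(K + L) = 1)
5836 - (12756/(313 - 1*(-3761)) + 21365/h(89, d)) = 5836 - (12756/(313 - 1*(-3761)) + 21365/1) = 5836 - (12756/(313 + 3761) + 21365*1) = 5836 - (12756/4074 + 21365) = 5836 - (12756*(1/4074) + 21365) = 5836 - (2126/679 + 21365) = 5836 - 1*14508961/679 = 5836 - 14508961/679 = -10546317/679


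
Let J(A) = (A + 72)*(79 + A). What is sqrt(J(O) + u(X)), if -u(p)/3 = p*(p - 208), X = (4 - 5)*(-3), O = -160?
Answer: 3*sqrt(997) ≈ 94.726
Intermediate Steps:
X = 3 (X = -1*(-3) = 3)
u(p) = -3*p*(-208 + p) (u(p) = -3*p*(p - 208) = -3*p*(-208 + p))
J(A) = (72 + A)*(79 + A)
sqrt(J(O) + u(X)) = sqrt((5688 + (-160)**2 + 151*(-160)) + 3*3*(208 - 1*3)) = sqrt((5688 + 25600 - 24160) + 3*3*(208 - 3)) = sqrt(7128 + 3*3*205) = sqrt(7128 + 1845) = sqrt(8973) = 3*sqrt(997)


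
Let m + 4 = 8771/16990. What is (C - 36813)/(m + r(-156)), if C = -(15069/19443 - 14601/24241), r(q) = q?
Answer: 98262810180962650/425698759613309 ≈ 230.83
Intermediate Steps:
C = -27133462/157105921 (C = -(15069*(1/19443) - 14601*1/24241) = -(5023/6481 - 14601/24241) = -1*27133462/157105921 = -27133462/157105921 ≈ -0.17271)
m = -59189/16990 (m = -4 + 8771/16990 = -59189/16990 ≈ -3.4838)
(C - 36813)/(m + r(-156)) = (-27133462/157105921 - 36813)/(-59189/16990 - 156) = -5783567403235/(157105921*(-2709629/16990)) = -5783567403235/157105921*(-16990/2709629) = 98262810180962650/425698759613309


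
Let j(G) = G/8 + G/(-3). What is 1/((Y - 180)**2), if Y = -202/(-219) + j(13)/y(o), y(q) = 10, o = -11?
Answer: 1364224/43881451441 ≈ 3.1089e-5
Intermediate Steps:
j(G) = -5*G/24 (j(G) = G*(1/8) + G*(-1/3) = G/8 - G/3 = -5*G/24)
Y = 761/1168 (Y = -202/(-219) - 5/24*13/10 = -202*(-1/219) - 65/24*1/10 = 202/219 - 13/48 = 761/1168 ≈ 0.65154)
1/((Y - 180)**2) = 1/((761/1168 - 180)**2) = 1/((-209479/1168)**2) = 1/(43881451441/1364224) = 1364224/43881451441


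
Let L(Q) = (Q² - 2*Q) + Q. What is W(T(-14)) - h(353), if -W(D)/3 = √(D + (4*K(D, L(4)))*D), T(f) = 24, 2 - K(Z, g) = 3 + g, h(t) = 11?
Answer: -11 - 18*I*√34 ≈ -11.0 - 104.96*I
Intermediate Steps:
L(Q) = Q² - Q
K(Z, g) = -1 - g (K(Z, g) = 2 - (3 + g) = 2 + (-3 - g) = -1 - g)
W(D) = -3*√51*√(-D) (W(D) = -3*√(D + (4*(-1 - 4*(-1 + 4)))*D) = -3*√(D + (4*(-1 - 4*3))*D) = -3*√(D + (4*(-1 - 1*12))*D) = -3*√(D + (4*(-1 - 12))*D) = -3*√(D + (4*(-13))*D) = -3*√(D - 52*D) = -3*√51*√(-D))
W(T(-14)) - h(353) = -3*√51*√(-1*24) - 1*11 = -3*√51*√(-24) - 11 = -3*√51*2*I*√6 - 11 = -18*I*√34 - 11 = -11 - 18*I*√34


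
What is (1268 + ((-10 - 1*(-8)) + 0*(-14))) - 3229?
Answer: -1963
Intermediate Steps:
(1268 + ((-10 - 1*(-8)) + 0*(-14))) - 3229 = (1268 + ((-10 + 8) + 0)) - 3229 = (1268 + (-2 + 0)) - 3229 = (1268 - 2) - 3229 = 1266 - 3229 = -1963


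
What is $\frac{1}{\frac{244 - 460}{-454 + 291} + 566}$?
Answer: $\frac{163}{92474} \approx 0.0017627$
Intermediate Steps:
$\frac{1}{\frac{244 - 460}{-454 + 291} + 566} = \frac{1}{- \frac{216}{-163} + 566} = \frac{1}{\left(-216\right) \left(- \frac{1}{163}\right) + 566} = \frac{1}{\frac{216}{163} + 566} = \frac{1}{\frac{92474}{163}} = \frac{163}{92474}$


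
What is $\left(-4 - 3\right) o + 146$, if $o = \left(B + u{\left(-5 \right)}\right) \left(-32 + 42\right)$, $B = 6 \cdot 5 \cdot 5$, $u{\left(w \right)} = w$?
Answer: $-10004$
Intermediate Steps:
$B = 150$ ($B = 30 \cdot 5 = 150$)
$o = 1450$ ($o = \left(150 - 5\right) \left(-32 + 42\right) = 145 \cdot 10 = 1450$)
$\left(-4 - 3\right) o + 146 = \left(-4 - 3\right) 1450 + 146 = \left(-7\right) 1450 + 146 = -10150 + 146 = -10004$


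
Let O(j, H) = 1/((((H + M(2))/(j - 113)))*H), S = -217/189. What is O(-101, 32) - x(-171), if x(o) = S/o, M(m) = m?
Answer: -510883/2511648 ≈ -0.20341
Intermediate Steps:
S = -31/27 (S = -217*1/189 = -31/27 ≈ -1.1481)
O(j, H) = (-113 + j)/(H*(2 + H)) (O(j, H) = 1/((((H + 2)/(j - 113)))*H) = 1/((((2 + H)/(-113 + j)))*H) = ((-113 + j)/(2 + H))/H = (-113 + j)/(H*(2 + H)))
x(o) = -31/(27*o)
O(-101, 32) - x(-171) = (-113 - 101)/(32*(2 + 32)) - (-31)/(27*(-171)) = (1/32)*(-214)/34 - (-31)*(-1)/(27*171) = (1/32)*(1/34)*(-214) - 1*31/4617 = -107/544 - 31/4617 = -510883/2511648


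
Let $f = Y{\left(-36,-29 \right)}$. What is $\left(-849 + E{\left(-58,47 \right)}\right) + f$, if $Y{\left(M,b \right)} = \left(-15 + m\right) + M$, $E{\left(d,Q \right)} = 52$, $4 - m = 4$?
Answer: $-848$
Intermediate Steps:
$m = 0$ ($m = 4 - 4 = 0$)
$Y{\left(M,b \right)} = -15 + M$ ($Y{\left(M,b \right)} = \left(-15 + 0\right) + M = -15 + M$)
$f = -51$ ($f = -15 - 36 = -51$)
$\left(-849 + E{\left(-58,47 \right)}\right) + f = \left(-849 + 52\right) - 51 = -797 - 51 = -848$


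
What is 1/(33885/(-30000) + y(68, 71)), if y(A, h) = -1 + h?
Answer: 2000/137741 ≈ 0.014520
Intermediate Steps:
1/(33885/(-30000) + y(68, 71)) = 1/(33885/(-30000) + (-1 + 71)) = 1/(33885*(-1/30000) + 70) = 1/(-2259/2000 + 70) = 1/(137741/2000) = 2000/137741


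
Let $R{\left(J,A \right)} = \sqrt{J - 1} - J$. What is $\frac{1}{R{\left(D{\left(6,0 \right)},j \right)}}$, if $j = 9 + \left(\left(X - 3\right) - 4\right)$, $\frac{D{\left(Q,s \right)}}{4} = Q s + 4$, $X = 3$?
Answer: $- \frac{16}{241} - \frac{\sqrt{15}}{241} \approx -0.082461$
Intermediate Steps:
$D{\left(Q,s \right)} = 16 + 4 Q s$ ($D{\left(Q,s \right)} = 4 \left(Q s + 4\right) = 4 \left(4 + Q s\right) = 16 + 4 Q s$)
$j = 5$ ($j = 9 + \left(\left(3 - 3\right) - 4\right) = 9 + \left(0 - 4\right) = 9 - 4 = 5$)
$R{\left(J,A \right)} = \sqrt{-1 + J} - J$
$\frac{1}{R{\left(D{\left(6,0 \right)},j \right)}} = \frac{1}{\sqrt{-1 + \left(16 + 4 \cdot 6 \cdot 0\right)} - \left(16 + 4 \cdot 6 \cdot 0\right)} = \frac{1}{\sqrt{-1 + \left(16 + 0\right)} - \left(16 + 0\right)} = \frac{1}{\sqrt{-1 + 16} - 16} = \frac{1}{\sqrt{15} - 16} = \frac{1}{-16 + \sqrt{15}}$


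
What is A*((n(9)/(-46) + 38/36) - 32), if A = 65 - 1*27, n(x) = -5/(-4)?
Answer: -974491/828 ≈ -1176.9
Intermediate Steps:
n(x) = 5/4 (n(x) = -5*(-¼) = 5/4)
A = 38 (A = 65 - 27 = 38)
A*((n(9)/(-46) + 38/36) - 32) = 38*(((5/4)/(-46) + 38/36) - 32) = 38*(((5/4)*(-1/46) + 38*(1/36)) - 32) = 38*((-5/184 + 19/18) - 32) = 38*(1703/1656 - 32) = 38*(-51289/1656) = -974491/828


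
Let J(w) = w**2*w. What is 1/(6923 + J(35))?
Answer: 1/49798 ≈ 2.0081e-5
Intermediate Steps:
J(w) = w**3
1/(6923 + J(35)) = 1/(6923 + 35**3) = 1/(6923 + 42875) = 1/49798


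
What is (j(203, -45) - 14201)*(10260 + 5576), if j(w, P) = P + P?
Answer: -226312276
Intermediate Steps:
j(w, P) = 2*P
(j(203, -45) - 14201)*(10260 + 5576) = (2*(-45) - 14201)*(10260 + 5576) = (-90 - 14201)*15836 = -14291*15836 = -226312276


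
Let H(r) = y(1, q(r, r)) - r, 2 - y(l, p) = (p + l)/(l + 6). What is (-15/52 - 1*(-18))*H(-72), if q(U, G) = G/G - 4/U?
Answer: 2851109/2184 ≈ 1305.5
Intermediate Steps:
q(U, G) = 1 - 4/U
y(l, p) = 2 - (l + p)/(6 + l) (y(l, p) = 2 - (p + l)/(l + 6) = 2 - (l + p)/(6 + l))
H(r) = 13/7 - r - (-4 + r)/(7*r) (H(r) = (12 + 1 - (-4 + r)/r)/(6 + 1) - r = (12 + 1 - (-4 + r)/r)/7 - r = (13 - (-4 + r)/r)/7 - r = (13/7 - (-4 + r)/(7*r)) - r = 13/7 - r - (-4 + r)/(7*r))
(-15/52 - 1*(-18))*H(-72) = (-15/52 - 1*(-18))*(12/7 - 1*(-72) + (4/7)/(-72)) = (-15*1/52 + 18)*(12/7 + 72 + (4/7)*(-1/72)) = (-15/52 + 18)*(12/7 + 72 - 1/126) = (921/52)*(9287/126) = 2851109/2184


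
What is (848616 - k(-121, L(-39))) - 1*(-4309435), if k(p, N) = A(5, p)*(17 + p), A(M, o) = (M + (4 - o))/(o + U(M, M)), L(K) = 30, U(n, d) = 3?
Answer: 304318249/59 ≈ 5.1579e+6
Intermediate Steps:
A(M, o) = (4 + M - o)/(3 + o) (A(M, o) = (M + (4 - o))/(o + 3) = (4 + M - o)/(3 + o))
k(p, N) = (9 - p)*(17 + p)/(3 + p) (k(p, N) = ((4 + 5 - p)/(3 + p))*(17 + p) = ((9 - p)/(3 + p))*(17 + p) = (9 - p)*(17 + p)/(3 + p))
(848616 - k(-121, L(-39))) - 1*(-4309435) = (848616 - (9 - 1*(-121))*(17 - 121)/(3 - 121)) - 1*(-4309435) = (848616 - (9 + 121)*(-104)/(-118)) + 4309435 = (848616 - (-1)*130*(-104)/118) + 4309435 = (848616 - 1*6760/59) + 4309435 = (848616 - 6760/59) + 4309435 = 50061584/59 + 4309435 = 304318249/59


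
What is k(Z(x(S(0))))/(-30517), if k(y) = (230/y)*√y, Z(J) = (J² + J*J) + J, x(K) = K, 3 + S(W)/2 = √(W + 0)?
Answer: -115*√66/1007061 ≈ -0.00092771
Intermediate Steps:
S(W) = -6 + 2*√W (S(W) = -6 + 2*√(W + 0) = -6 + 2*√W)
Z(J) = J + 2*J² (Z(J) = (J² + J²) + J = 2*J² + J = J + 2*J²)
k(y) = 230/√y
k(Z(x(S(0))))/(-30517) = (230/√((-6 + 2*√0)*(1 + 2*(-6 + 2*√0))))/(-30517) = (230/√((-6 + 2*0)*(1 + 2*(-6 + 2*0))))*(-1/30517) = (230/√((-6 + 0)*(1 + 2*(-6 + 0))))*(-1/30517) = (230/√(-6*(1 + 2*(-6))))*(-1/30517) = (230/√(-6*(1 - 12)))*(-1/30517) = (230/√(-6*(-11)))*(-1/30517) = (230/√66)*(-1/30517) = (230*(√66/66))*(-1/30517) = (115*√66/33)*(-1/30517) = -115*√66/1007061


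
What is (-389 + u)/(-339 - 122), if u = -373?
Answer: 762/461 ≈ 1.6529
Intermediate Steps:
(-389 + u)/(-339 - 122) = (-389 - 373)/(-339 - 122) = -762/(-461) = -762*(-1/461) = 762/461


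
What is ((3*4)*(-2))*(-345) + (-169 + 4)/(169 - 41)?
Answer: 1059675/128 ≈ 8278.7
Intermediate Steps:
((3*4)*(-2))*(-345) + (-169 + 4)/(169 - 41) = (12*(-2))*(-345) - 165/128 = -24*(-345) - 165*1/128 = 8280 - 165/128 = 1059675/128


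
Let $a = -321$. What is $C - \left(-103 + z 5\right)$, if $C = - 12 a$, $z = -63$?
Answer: $4270$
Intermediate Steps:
$C = 3852$ ($C = \left(-12\right) \left(-321\right) = 3852$)
$C - \left(-103 + z 5\right) = 3852 - \left(-103 - 315\right) = 3852 - -418 = 3852 + 418 = 4270$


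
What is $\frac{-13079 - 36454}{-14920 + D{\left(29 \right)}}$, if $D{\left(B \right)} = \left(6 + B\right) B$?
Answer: $\frac{16511}{4635} \approx 3.5622$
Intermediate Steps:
$D{\left(B \right)} = B \left(6 + B\right)$
$\frac{-13079 - 36454}{-14920 + D{\left(29 \right)}} = \frac{-13079 - 36454}{-14920 + 29 \left(6 + 29\right)} = - \frac{49533}{-14920 + 29 \cdot 35} = - \frac{49533}{-14920 + 1015} = - \frac{49533}{-13905} = \left(-49533\right) \left(- \frac{1}{13905}\right) = \frac{16511}{4635}$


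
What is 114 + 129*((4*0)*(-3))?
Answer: 114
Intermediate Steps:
114 + 129*((4*0)*(-3)) = 114 + 129*(0*(-3)) = 114 + 129*0 = 114 + 0 = 114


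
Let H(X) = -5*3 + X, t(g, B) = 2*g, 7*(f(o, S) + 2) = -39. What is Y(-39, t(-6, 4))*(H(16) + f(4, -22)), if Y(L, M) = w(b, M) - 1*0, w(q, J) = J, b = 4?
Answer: 552/7 ≈ 78.857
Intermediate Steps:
f(o, S) = -53/7 (f(o, S) = -2 + (⅐)*(-39) = -2 - 39/7 = -53/7)
Y(L, M) = M (Y(L, M) = M - 1*0 = M + 0 = M)
H(X) = -15 + X
Y(-39, t(-6, 4))*(H(16) + f(4, -22)) = (2*(-6))*((-15 + 16) - 53/7) = -12*(1 - 53/7) = -12*(-46/7) = 552/7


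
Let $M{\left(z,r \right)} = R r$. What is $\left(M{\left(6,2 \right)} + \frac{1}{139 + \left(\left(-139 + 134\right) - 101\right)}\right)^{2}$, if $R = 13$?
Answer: $\frac{737881}{1089} \approx 677.58$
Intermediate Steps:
$M{\left(z,r \right)} = 13 r$
$\left(M{\left(6,2 \right)} + \frac{1}{139 + \left(\left(-139 + 134\right) - 101\right)}\right)^{2} = \left(13 \cdot 2 + \frac{1}{139 + \left(\left(-139 + 134\right) - 101\right)}\right)^{2} = \left(26 + \frac{1}{139 - 106}\right)^{2} = \left(26 + \frac{1}{33}\right)^{2} = \left(\frac{859}{33}\right)^{2} = \frac{737881}{1089}$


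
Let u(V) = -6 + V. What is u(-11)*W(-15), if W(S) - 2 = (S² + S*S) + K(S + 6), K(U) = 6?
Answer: -7786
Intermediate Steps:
W(S) = 8 + 2*S² (W(S) = 2 + ((S² + S*S) + 6) = 2 + ((S² + S²) + 6) = 2 + (2*S² + 6) = 2 + (6 + 2*S²) = 8 + 2*S²)
u(-11)*W(-15) = (-6 - 11)*(8 + 2*(-15)²) = -17*(8 + 2*225) = -17*(8 + 450) = -17*458 = -7786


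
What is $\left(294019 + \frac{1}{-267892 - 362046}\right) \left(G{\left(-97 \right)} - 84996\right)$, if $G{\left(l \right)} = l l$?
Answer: $- \frac{13999751027436927}{629938} \approx -2.2224 \cdot 10^{10}$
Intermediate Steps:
$G{\left(l \right)} = l^{2}$
$\left(294019 + \frac{1}{-267892 - 362046}\right) \left(G{\left(-97 \right)} - 84996\right) = \left(294019 + \frac{1}{-267892 - 362046}\right) \left(\left(-97\right)^{2} - 84996\right) = \left(294019 + \frac{1}{-629938}\right) \left(9409 - 84996\right) = \left(294019 - \frac{1}{629938}\right) \left(-75587\right) = \frac{185213740821}{629938} \left(-75587\right) = - \frac{13999751027436927}{629938}$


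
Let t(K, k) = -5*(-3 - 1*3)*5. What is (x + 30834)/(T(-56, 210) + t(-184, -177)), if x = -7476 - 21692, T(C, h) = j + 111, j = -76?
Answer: 1666/185 ≈ 9.0054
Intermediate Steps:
T(C, h) = 35 (T(C, h) = -76 + 111 = 35)
x = -29168
t(K, k) = 150 (t(K, k) = -5*(-3 - 3)*5 = -5*(-6)*5 = 30*5 = 150)
(x + 30834)/(T(-56, 210) + t(-184, -177)) = (-29168 + 30834)/(35 + 150) = 1666/185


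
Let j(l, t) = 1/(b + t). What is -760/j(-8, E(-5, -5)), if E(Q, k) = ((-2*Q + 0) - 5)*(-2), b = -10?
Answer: 15200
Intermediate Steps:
E(Q, k) = 10 + 4*Q (E(Q, k) = (-2*Q - 5)*(-2) = (-5 - 2*Q)*(-2) = 10 + 4*Q)
j(l, t) = 1/(-10 + t)
-760/j(-8, E(-5, -5)) = -760/(1/(-10 + (10 + 4*(-5)))) = -760/(1/(-10 + (10 - 20))) = -760/(1/(-10 - 10)) = -760/(1/(-20)) = -760/(-1/20) = -760*(-20) = 15200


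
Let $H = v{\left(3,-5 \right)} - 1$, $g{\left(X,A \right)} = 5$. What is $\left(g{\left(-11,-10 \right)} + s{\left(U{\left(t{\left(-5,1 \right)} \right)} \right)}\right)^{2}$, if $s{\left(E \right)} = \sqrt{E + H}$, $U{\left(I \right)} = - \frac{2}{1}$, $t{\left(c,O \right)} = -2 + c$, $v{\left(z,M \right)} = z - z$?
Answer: $\left(5 + i \sqrt{3}\right)^{2} \approx 22.0 + 17.32 i$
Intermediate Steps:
$v{\left(z,M \right)} = 0$
$H = -1$ ($H = 0 - 1 = -1$)
$U{\left(I \right)} = -2$ ($U{\left(I \right)} = \left(-2\right) 1 = -2$)
$s{\left(E \right)} = \sqrt{-1 + E}$ ($s{\left(E \right)} = \sqrt{E - 1} = \sqrt{-1 + E}$)
$\left(g{\left(-11,-10 \right)} + s{\left(U{\left(t{\left(-5,1 \right)} \right)} \right)}\right)^{2} = \left(5 + \sqrt{-1 - 2}\right)^{2} = \left(5 + \sqrt{-3}\right)^{2} = \left(5 + i \sqrt{3}\right)^{2}$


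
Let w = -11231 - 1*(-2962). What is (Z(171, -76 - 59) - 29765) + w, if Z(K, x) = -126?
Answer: -38160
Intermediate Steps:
w = -8269 (w = -11231 + 2962 = -8269)
(Z(171, -76 - 59) - 29765) + w = (-126 - 29765) - 8269 = -29891 - 8269 = -38160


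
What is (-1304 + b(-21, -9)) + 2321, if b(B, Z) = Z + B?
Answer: 987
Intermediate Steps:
b(B, Z) = B + Z
(-1304 + b(-21, -9)) + 2321 = (-1304 + (-21 - 9)) + 2321 = (-1304 - 30) + 2321 = -1334 + 2321 = 987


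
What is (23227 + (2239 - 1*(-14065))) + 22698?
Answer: 62229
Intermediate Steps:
(23227 + (2239 - 1*(-14065))) + 22698 = (23227 + (2239 + 14065)) + 22698 = (23227 + 16304) + 22698 = 39531 + 22698 = 62229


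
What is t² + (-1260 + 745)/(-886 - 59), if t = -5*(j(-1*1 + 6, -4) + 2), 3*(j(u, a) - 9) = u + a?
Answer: 607003/189 ≈ 3211.7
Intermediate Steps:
j(u, a) = 9 + a/3 + u/3 (j(u, a) = 9 + (u + a)/3 = 9 + (a + u)/3 = 9 + (a/3 + u/3) = 9 + a/3 + u/3)
t = -170/3 (t = -5*((9 + (⅓)*(-4) + (-1*1 + 6)/3) + 2) = -5*((9 - 4/3 + (-1 + 6)/3) + 2) = -5*((9 - 4/3 + (⅓)*5) + 2) = -5*((9 - 4/3 + 5/3) + 2) = -5*(28/3 + 2) = -5*34/3 = -170/3 ≈ -56.667)
t² + (-1260 + 745)/(-886 - 59) = (-170/3)² + (-1260 + 745)/(-886 - 59) = 28900/9 - 515/(-945) = 28900/9 - 515*(-1/945) = 28900/9 + 103/189 = 607003/189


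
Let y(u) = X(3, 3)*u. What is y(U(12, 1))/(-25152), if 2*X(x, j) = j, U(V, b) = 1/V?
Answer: -1/201216 ≈ -4.9698e-6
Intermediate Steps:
X(x, j) = j/2
y(u) = 3*u/2 (y(u) = ((1/2)*3)*u = 3*u/2)
y(U(12, 1))/(-25152) = ((3/2)/12)/(-25152) = ((3/2)*(1/12))*(-1/25152) = (1/8)*(-1/25152) = -1/201216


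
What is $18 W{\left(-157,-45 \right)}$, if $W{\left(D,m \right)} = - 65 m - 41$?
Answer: $51912$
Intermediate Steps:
$W{\left(D,m \right)} = -41 - 65 m$
$18 W{\left(-157,-45 \right)} = 18 \left(-41 - -2925\right) = 18 \left(-41 + 2925\right) = 18 \cdot 2884 = 51912$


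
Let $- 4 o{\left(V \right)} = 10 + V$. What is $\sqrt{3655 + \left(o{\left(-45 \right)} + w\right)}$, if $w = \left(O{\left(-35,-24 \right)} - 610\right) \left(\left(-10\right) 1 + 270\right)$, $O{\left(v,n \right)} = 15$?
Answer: $\frac{i \sqrt{604145}}{2} \approx 388.63 i$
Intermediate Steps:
$w = -154700$ ($w = \left(15 - 610\right) \left(\left(-10\right) 1 + 270\right) = - 595 \left(-10 + 270\right) = \left(-595\right) 260 = -154700$)
$o{\left(V \right)} = - \frac{5}{2} - \frac{V}{4}$ ($o{\left(V \right)} = - \frac{10 + V}{4} = - \frac{5}{2} - \frac{V}{4}$)
$\sqrt{3655 + \left(o{\left(-45 \right)} + w\right)} = \sqrt{3655 - \frac{618765}{4}} = \sqrt{- \frac{604145}{4}} = \frac{i \sqrt{604145}}{2}$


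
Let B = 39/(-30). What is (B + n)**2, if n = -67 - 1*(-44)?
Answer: 59049/100 ≈ 590.49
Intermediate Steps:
n = -23 (n = -67 + 44 = -23)
B = -13/10 (B = 39*(-1/30) = -13/10 ≈ -1.3000)
(B + n)**2 = (-13/10 - 23)**2 = (-243/10)**2 = 59049/100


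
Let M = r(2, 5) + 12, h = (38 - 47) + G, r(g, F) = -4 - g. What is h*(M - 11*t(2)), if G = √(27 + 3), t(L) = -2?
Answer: -252 + 28*√30 ≈ -98.638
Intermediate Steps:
G = √30 ≈ 5.4772
h = -9 + √30 (h = (38 - 47) + √30 = -9 + √30 ≈ -3.5228)
M = 6 (M = (-4 - 1*2) + 12 = (-4 - 2) + 12 = -6 + 12 = 6)
h*(M - 11*t(2)) = (-9 + √30)*(6 - 11*(-2)) = (-9 + √30)*(6 + 22) = (-9 + √30)*28 = -252 + 28*√30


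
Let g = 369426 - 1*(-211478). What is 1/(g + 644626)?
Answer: 1/1225530 ≈ 8.1597e-7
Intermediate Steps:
g = 580904 (g = 369426 + 211478 = 580904)
1/(g + 644626) = 1/(580904 + 644626) = 1/1225530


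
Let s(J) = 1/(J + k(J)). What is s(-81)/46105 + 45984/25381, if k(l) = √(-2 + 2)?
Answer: 171727452539/94785471405 ≈ 1.8117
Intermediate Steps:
k(l) = 0 (k(l) = √0 = 0)
s(J) = 1/J (s(J) = 1/(J + 0) = 1/J)
s(-81)/46105 + 45984/25381 = 1/(-81*46105) + 45984/25381 = -1/81*1/46105 + 45984*(1/25381) = -1/3734505 + 45984/25381 = 171727452539/94785471405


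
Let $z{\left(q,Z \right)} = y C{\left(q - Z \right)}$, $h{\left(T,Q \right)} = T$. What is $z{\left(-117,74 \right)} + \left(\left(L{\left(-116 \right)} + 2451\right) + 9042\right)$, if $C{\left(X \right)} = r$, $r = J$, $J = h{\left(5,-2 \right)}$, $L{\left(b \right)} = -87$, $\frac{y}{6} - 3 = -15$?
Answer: $11046$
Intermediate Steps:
$y = -72$ ($y = 18 + 6 \left(-15\right) = 18 - 90 = -72$)
$J = 5$
$r = 5$
$C{\left(X \right)} = 5$
$z{\left(q,Z \right)} = -360$ ($z{\left(q,Z \right)} = \left(-72\right) 5 = -360$)
$z{\left(-117,74 \right)} + \left(\left(L{\left(-116 \right)} + 2451\right) + 9042\right) = -360 + \left(\left(-87 + 2451\right) + 9042\right) = -360 + \left(2364 + 9042\right) = -360 + 11406 = 11046$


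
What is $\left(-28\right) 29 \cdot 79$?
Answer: $-64148$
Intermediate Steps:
$\left(-28\right) 29 \cdot 79 = \left(-812\right) 79 = -64148$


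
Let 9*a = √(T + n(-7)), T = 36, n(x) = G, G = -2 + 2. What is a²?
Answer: 4/9 ≈ 0.44444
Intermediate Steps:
G = 0
n(x) = 0
a = ⅔ (a = √(36 + 0)/9 = √36/9 = (⅑)*6 = ⅔ ≈ 0.66667)
a² = (⅔)² = 4/9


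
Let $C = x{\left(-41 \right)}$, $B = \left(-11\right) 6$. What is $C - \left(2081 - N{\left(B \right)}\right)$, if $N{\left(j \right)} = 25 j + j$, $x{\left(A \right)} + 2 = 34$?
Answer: $-3765$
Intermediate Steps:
$B = -66$
$x{\left(A \right)} = 32$ ($x{\left(A \right)} = -2 + 34 = 32$)
$C = 32$
$N{\left(j \right)} = 26 j$
$C - \left(2081 - N{\left(B \right)}\right) = 32 - \left(2081 - 26 \left(-66\right)\right) = 32 - \left(2081 - -1716\right) = 32 - \left(2081 + 1716\right) = 32 - 3797 = -3765$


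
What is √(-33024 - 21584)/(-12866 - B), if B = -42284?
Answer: 2*I*√3413/14709 ≈ 0.0079436*I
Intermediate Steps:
√(-33024 - 21584)/(-12866 - B) = √(-33024 - 21584)/(-12866 - 1*(-42284)) = √(-54608)/(-12866 + 42284) = (4*I*√3413)/29418 = (4*I*√3413)*(1/29418) = 2*I*√3413/14709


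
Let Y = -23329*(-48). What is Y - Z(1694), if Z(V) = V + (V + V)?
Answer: 1114710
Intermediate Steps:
Z(V) = 3*V (Z(V) = V + 2*V = 3*V)
Y = 1119792
Y - Z(1694) = 1119792 - 3*1694 = 1119792 - 1*5082 = 1119792 - 5082 = 1114710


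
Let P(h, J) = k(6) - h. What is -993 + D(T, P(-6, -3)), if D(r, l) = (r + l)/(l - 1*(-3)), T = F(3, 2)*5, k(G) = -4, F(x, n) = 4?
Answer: -4943/5 ≈ -988.60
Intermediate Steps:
P(h, J) = -4 - h
T = 20 (T = 4*5 = 20)
D(r, l) = (l + r)/(3 + l) (D(r, l) = (l + r)/(l + 3) = (l + r)/(3 + l))
-993 + D(T, P(-6, -3)) = -993 + ((-4 - 1*(-6)) + 20)/(3 + (-4 - 1*(-6))) = -993 + ((-4 + 6) + 20)/(3 + (-4 + 6)) = -993 + (2 + 20)/(3 + 2) = -993 + 22/5 = -4943/5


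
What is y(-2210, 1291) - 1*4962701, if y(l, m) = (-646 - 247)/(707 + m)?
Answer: -9915477491/1998 ≈ -4.9627e+6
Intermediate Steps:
y(l, m) = -893/(707 + m)
y(-2210, 1291) - 1*4962701 = -893/(707 + 1291) - 1*4962701 = -893/1998 - 4962701 = -9915477491/1998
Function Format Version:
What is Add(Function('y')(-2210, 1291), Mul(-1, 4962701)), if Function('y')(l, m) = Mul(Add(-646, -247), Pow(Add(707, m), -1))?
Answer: Rational(-9915477491, 1998) ≈ -4.9627e+6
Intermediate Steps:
Function('y')(l, m) = Mul(-893, Pow(Add(707, m), -1))
Add(Function('y')(-2210, 1291), Mul(-1, 4962701)) = Add(Mul(-893, Pow(Add(707, 1291), -1)), Mul(-1, 4962701)) = Add(Mul(-893, Pow(1998, -1)), -4962701) = Add(Mul(-893, Rational(1, 1998)), -4962701) = Add(Rational(-893, 1998), -4962701) = Rational(-9915477491, 1998)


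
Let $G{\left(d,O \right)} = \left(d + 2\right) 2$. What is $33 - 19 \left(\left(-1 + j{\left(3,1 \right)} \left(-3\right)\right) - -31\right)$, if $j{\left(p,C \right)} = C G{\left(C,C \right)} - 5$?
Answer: $-480$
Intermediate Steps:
$G{\left(d,O \right)} = 4 + 2 d$ ($G{\left(d,O \right)} = \left(2 + d\right) 2 = 4 + 2 d$)
$j{\left(p,C \right)} = -5 + C \left(4 + 2 C\right)$ ($j{\left(p,C \right)} = C \left(4 + 2 C\right) - 5 = -5 + C \left(4 + 2 C\right)$)
$33 - 19 \left(\left(-1 + j{\left(3,1 \right)} \left(-3\right)\right) - -31\right) = 33 - 19 \left(\left(-1 + \left(-5 + 2 \cdot 1 \left(2 + 1\right)\right) \left(-3\right)\right) - -31\right) = 33 - 19 \left(\left(-1 + \left(-5 + 2 \cdot 1 \cdot 3\right) \left(-3\right)\right) + 31\right) = 33 - 19 \left(\left(-1 + \left(-5 + 6\right) \left(-3\right)\right) + 31\right) = 33 - 19 \left(\left(-1 + 1 \left(-3\right)\right) + 31\right) = 33 - 19 \left(\left(-1 - 3\right) + 31\right) = 33 - 19 \left(-4 + 31\right) = 33 - 513 = -480$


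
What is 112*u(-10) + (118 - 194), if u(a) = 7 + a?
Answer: -412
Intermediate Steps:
112*u(-10) + (118 - 194) = 112*(7 - 10) + (118 - 194) = 112*(-3) - 76 = -336 - 76 = -412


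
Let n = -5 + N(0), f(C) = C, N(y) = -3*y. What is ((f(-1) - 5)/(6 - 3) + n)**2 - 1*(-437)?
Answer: 486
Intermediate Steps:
n = -5 (n = -5 - 3*0 = -5 + 0 = -5)
((f(-1) - 5)/(6 - 3) + n)**2 - 1*(-437) = ((-1 - 5)/(6 - 3) - 5)**2 - 1*(-437) = (-6/3 - 5)**2 + 437 = (-6*1/3 - 5)**2 + 437 = (-2 - 5)**2 + 437 = (-7)**2 + 437 = 49 + 437 = 486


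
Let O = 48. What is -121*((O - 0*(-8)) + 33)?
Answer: -9801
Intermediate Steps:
-121*((O - 0*(-8)) + 33) = -121*((48 - 0*(-8)) + 33) = -121*((48 - 1*0) + 33) = -121*((48 + 0) + 33) = -121*(48 + 33) = -121*81 = -9801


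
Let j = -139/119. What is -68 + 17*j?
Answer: -615/7 ≈ -87.857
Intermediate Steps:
j = -139/119 (j = -139*1/119 = -139/119 ≈ -1.1681)
-68 + 17*j = -68 + 17*(-139/119) = -68 - 139/7 = -615/7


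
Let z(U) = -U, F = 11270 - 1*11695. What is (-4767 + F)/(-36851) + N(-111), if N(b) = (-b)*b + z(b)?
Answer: -449945518/36851 ≈ -12210.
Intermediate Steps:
F = -425 (F = 11270 - 11695 = -425)
N(b) = -b - b**2 (N(b) = (-b)*b - b = -b**2 - b = -b - b**2)
(-4767 + F)/(-36851) + N(-111) = (-4767 - 425)/(-36851) - 111*(-1 - 1*(-111)) = -5192*(-1/36851) - 111*(-1 + 111) = 5192/36851 - 111*110 = 5192/36851 - 12210 = -449945518/36851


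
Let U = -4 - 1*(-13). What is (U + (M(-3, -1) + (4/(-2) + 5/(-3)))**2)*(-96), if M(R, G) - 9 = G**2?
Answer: -14144/3 ≈ -4714.7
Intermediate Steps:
U = 9 (U = -4 + 13 = 9)
M(R, G) = 9 + G**2
(U + (M(-3, -1) + (4/(-2) + 5/(-3)))**2)*(-96) = (9 + ((9 + (-1)**2) + (4/(-2) + 5/(-3)))**2)*(-96) = (9 + ((9 + 1) + (4*(-1/2) + 5*(-1/3)))**2)*(-96) = (9 + (10 + (-2 - 5/3))**2)*(-96) = (9 + (10 - 11/3)**2)*(-96) = (9 + (19/3)**2)*(-96) = (9 + 361/9)*(-96) = (442/9)*(-96) = -14144/3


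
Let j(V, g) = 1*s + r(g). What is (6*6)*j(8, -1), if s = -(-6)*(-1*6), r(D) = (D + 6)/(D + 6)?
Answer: -1260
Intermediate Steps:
r(D) = 1 (r(D) = (6 + D)/(6 + D) = 1)
s = -36 (s = -(-6)*(-6) = -3*12 = -36)
j(V, g) = -35 (j(V, g) = 1*(-36) + 1 = -36 + 1 = -35)
(6*6)*j(8, -1) = (6*6)*(-35) = 36*(-35) = -1260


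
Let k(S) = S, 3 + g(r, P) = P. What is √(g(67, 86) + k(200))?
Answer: √283 ≈ 16.823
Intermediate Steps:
g(r, P) = -3 + P
√(g(67, 86) + k(200)) = √((-3 + 86) + 200) = √(83 + 200) = √283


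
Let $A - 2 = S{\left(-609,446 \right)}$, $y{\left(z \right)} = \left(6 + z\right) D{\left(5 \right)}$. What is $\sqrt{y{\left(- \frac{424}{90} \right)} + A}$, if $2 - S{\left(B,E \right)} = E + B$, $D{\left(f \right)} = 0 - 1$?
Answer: $\frac{\sqrt{37285}}{15} \approx 12.873$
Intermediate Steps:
$D{\left(f \right)} = -1$
$y{\left(z \right)} = -6 - z$ ($y{\left(z \right)} = \left(6 + z\right) \left(-1\right) = -6 - z$)
$S{\left(B,E \right)} = 2 - B - E$ ($S{\left(B,E \right)} = 2 - \left(E + B\right) = 2 - \left(B + E\right) = 2 - B - E$)
$A = 167$ ($A = 2 - -165 = 2 + \left(2 + 609 - 446\right) = 2 + 165 = 167$)
$\sqrt{y{\left(- \frac{424}{90} \right)} + A} = \sqrt{\left(-6 - - \frac{424}{90}\right) + 167} = \sqrt{\left(-6 - \left(-424\right) \frac{1}{90}\right) + 167} = \sqrt{\left(-6 - - \frac{212}{45}\right) + 167} = \sqrt{\left(-6 + \frac{212}{45}\right) + 167} = \sqrt{- \frac{58}{45} + 167} = \sqrt{\frac{7457}{45}} = \frac{\sqrt{37285}}{15}$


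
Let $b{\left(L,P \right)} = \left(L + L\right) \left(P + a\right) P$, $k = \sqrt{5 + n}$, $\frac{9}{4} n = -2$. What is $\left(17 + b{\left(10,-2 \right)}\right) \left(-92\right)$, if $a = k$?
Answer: $-8924 + \frac{3680 \sqrt{37}}{3} \approx -1462.5$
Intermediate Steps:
$n = - \frac{8}{9}$ ($n = \frac{4}{9} \left(-2\right) = - \frac{8}{9} \approx -0.88889$)
$k = \frac{\sqrt{37}}{3}$ ($k = \sqrt{5 - \frac{8}{9}} = \sqrt{\frac{37}{9}} = \frac{\sqrt{37}}{3} \approx 2.0276$)
$a = \frac{\sqrt{37}}{3} \approx 2.0276$
$b{\left(L,P \right)} = 2 L P \left(P + \frac{\sqrt{37}}{3}\right)$ ($b{\left(L,P \right)} = \left(L + L\right) \left(P + \frac{\sqrt{37}}{3}\right) P = 2 L \left(P + \frac{\sqrt{37}}{3}\right) P = 2 L P \left(P + \frac{\sqrt{37}}{3}\right)$)
$\left(17 + b{\left(10,-2 \right)}\right) \left(-92\right) = \left(17 + \frac{2}{3} \cdot 10 \left(-2\right) \left(\sqrt{37} + 3 \left(-2\right)\right)\right) \left(-92\right) = \left(17 + \frac{2}{3} \cdot 10 \left(-2\right) \left(\sqrt{37} - 6\right)\right) \left(-92\right) = \left(17 + \frac{2}{3} \cdot 10 \left(-2\right) \left(-6 + \sqrt{37}\right)\right) \left(-92\right) = \left(17 + \left(80 - \frac{40 \sqrt{37}}{3}\right)\right) \left(-92\right) = \left(97 - \frac{40 \sqrt{37}}{3}\right) \left(-92\right) = -8924 + \frac{3680 \sqrt{37}}{3}$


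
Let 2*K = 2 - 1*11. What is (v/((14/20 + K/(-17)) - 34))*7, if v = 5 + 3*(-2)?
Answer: 595/2808 ≈ 0.21189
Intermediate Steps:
K = -9/2 (K = (2 - 1*11)/2 = (2 - 11)/2 = (1/2)*(-9) = -9/2 ≈ -4.5000)
v = -1 (v = 5 - 6 = -1)
(v/((14/20 + K/(-17)) - 34))*7 = -1/((14/20 - 9/2/(-17)) - 34)*7 = -1/((14*(1/20) - 9/2*(-1/17)) - 34)*7 = -1/((7/10 + 9/34) - 34)*7 = -1/(82/85 - 34)*7 = -1/(-2808/85)*7 = -1*(-85/2808)*7 = (85/2808)*7 = 595/2808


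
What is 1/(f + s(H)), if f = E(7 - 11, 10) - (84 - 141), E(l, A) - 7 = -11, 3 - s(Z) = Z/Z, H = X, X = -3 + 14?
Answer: 1/55 ≈ 0.018182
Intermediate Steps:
X = 11
H = 11
s(Z) = 2 (s(Z) = 3 - Z/Z = 3 - 1*1 = 3 - 1 = 2)
E(l, A) = -4 (E(l, A) = 7 - 11 = -4)
f = 53 (f = -4 - (84 - 141) = -4 - 1*(-57) = -4 + 57 = 53)
1/(f + s(H)) = 1/(53 + 2) = 1/55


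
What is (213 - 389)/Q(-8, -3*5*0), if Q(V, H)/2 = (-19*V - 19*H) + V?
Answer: -11/18 ≈ -0.61111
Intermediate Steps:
Q(V, H) = -38*H - 36*V (Q(V, H) = 2*((-19*V - 19*H) + V) = 2*((-19*H - 19*V) + V) = 2*(-19*H - 18*V) = -38*H - 36*V)
(213 - 389)/Q(-8, -3*5*0) = (213 - 389)/(-38*(-3*5)*0 - 36*(-8)) = -176/(-(-570)*0 + 288) = -176/(-38*0 + 288) = -176/(0 + 288) = -176/288 = -176*1/288 = -11/18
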